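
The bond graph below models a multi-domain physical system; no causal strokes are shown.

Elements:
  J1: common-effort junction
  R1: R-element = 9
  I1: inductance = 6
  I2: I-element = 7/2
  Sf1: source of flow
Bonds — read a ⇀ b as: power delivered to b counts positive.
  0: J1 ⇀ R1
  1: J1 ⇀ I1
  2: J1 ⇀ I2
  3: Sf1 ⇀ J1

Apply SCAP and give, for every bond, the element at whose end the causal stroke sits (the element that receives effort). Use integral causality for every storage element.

b0 stroke at J1
b1 stroke at I1
b2 stroke at I2
b3 stroke at Sf1

bond 3 →Sf1  (Sf1: flow source, stroke at near end)
bond 1 →I1  (I1 integral (f out))
bond 2 →I2  (I2 integral (f out))
bond 0 →J1  (J1 needs exactly one e-in)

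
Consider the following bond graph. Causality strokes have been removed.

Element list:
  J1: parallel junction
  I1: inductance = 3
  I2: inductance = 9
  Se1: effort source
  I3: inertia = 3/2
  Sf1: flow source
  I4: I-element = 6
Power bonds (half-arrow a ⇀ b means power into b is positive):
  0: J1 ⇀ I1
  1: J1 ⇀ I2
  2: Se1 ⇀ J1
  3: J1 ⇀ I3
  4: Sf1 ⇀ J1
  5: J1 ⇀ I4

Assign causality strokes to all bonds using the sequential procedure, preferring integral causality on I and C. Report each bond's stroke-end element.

bond 2 |J1  (Se1: effort source, stroke at far end)
bond 4 |Sf1  (source Sf1 imposes f)
bond 0 |I1  (common-e at J1 fixed by 2)
bond 1 |I2  (0-jn J1 has e-setter on 2)
bond 3 |I3  (J1: bond 2 brought effort, rest push out)
bond 5 |I4  (common-e at J1 fixed by 2)

β0 stroke→I1
β1 stroke→I2
β2 stroke→J1
β3 stroke→I3
β4 stroke→Sf1
β5 stroke→I4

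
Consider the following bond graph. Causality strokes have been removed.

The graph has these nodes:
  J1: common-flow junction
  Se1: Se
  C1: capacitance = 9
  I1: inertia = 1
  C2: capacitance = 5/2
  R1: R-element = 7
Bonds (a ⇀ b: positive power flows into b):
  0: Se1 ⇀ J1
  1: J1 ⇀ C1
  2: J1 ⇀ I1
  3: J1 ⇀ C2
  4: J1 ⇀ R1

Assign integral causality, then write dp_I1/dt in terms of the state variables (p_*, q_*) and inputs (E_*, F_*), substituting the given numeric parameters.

dp_I1/dt = E_Se1 - 7*p_I1 - q_C1/9 - 2*q_C2/5

b0 |J1  (Se1: effort source, stroke at far end)
b1 |J1  (prefer integral on C1)
b2 |I1  (I1 integral (f out))
b3 |J1  (common-f at J1 fixed by 2)
b4 |J1  (common-f at J1 fixed by 2)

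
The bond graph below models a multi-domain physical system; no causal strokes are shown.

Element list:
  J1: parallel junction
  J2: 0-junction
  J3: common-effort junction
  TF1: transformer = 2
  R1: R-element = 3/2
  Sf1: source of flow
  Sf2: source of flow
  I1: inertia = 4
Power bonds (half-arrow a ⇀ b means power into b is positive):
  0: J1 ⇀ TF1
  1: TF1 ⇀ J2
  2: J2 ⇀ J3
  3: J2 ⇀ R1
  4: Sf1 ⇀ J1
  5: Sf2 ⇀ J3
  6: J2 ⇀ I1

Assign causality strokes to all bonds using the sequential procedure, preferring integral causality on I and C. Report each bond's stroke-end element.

#0 stroke→J1
#1 stroke→TF1
#2 stroke→J3
#3 stroke→J2
#4 stroke→Sf1
#5 stroke→Sf2
#6 stroke→I1

bond 4 stroke at Sf1  (source Sf1 imposes f)
bond 5 stroke at Sf2  (Sf2 fixes flow; stroke at Sf2)
bond 0 stroke at J1  (J1 needs exactly one e-in)
bond 2 stroke at J3  (J3 needs exactly one e-in)
bond 1 stroke at TF1  (TF1 one-in-one-out from 0)
bond 6 stroke at I1  (I1 integral (f out))
bond 3 stroke at J2  (only one effort-in slot at J2)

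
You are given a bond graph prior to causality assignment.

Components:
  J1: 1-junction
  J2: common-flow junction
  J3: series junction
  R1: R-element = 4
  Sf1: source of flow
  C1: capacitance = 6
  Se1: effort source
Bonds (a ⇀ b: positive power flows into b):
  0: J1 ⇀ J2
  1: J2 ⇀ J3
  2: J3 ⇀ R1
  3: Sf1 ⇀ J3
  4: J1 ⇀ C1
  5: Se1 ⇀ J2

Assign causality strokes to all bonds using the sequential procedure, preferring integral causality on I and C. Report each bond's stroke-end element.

bond 3 |Sf1  (Sf1 fixes flow; stroke at Sf1)
bond 5 |J2  (source Se1 imposes e)
bond 1 |J3  (J3: bond 3 brought flow, rest push out)
bond 2 |J3  (J3 flow already set via bond 3)
bond 0 |J2  (common-f at J2 fixed by 1)
bond 4 |J1  (1-jn J1 has f-setter on 0)

b0 stroke→J2
b1 stroke→J3
b2 stroke→J3
b3 stroke→Sf1
b4 stroke→J1
b5 stroke→J2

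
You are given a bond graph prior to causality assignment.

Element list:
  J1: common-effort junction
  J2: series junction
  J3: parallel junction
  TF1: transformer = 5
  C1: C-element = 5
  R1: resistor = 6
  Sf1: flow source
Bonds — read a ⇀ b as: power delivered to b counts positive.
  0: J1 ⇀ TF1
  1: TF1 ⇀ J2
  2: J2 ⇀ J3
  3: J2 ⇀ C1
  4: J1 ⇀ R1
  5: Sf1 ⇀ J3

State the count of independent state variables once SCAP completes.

1  (C1 all integral)

b5 →Sf1  (Sf1 (Sf) sets flow on bond)
b2 →J3  (only one effort-in slot at J3)
b1 →J2  (1-jn J2 has f-setter on 2)
b3 →J2  (common-f at J2 fixed by 2)
b0 →TF1  (TF TF1: opposite of bond 1)
b4 →J1  (closing 0-jn rule on J1)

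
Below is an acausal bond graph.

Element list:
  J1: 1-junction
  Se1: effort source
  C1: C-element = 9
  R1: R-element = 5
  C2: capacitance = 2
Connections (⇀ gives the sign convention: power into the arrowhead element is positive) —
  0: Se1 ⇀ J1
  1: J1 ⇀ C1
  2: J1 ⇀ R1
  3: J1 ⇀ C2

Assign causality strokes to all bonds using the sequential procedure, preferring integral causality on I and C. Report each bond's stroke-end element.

β0 stroke at J1
β1 stroke at J1
β2 stroke at R1
β3 stroke at J1

#0 →J1  (Se1 (Se) sets effort on bond)
#1 →J1  (C1 outputs effort q/C1)
#3 →J1  (C2 integral (e out))
#2 →R1  (J1 needs exactly one f-in)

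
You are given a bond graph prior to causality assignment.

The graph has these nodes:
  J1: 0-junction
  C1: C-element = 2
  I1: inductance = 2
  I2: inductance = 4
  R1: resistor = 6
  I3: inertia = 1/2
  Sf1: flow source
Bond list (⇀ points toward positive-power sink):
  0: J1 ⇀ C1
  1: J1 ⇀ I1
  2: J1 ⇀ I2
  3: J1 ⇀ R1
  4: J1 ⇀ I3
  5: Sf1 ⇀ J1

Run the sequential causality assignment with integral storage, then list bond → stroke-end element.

bond 5 |Sf1  (Sf1 fixes flow; stroke at Sf1)
bond 0 |J1  (C1 outputs effort q/C1)
bond 1 |I1  (0-jn J1 has e-setter on 0)
bond 2 |I2  (J1: bond 0 brought effort, rest push out)
bond 3 |R1  (common-e at J1 fixed by 0)
bond 4 |I3  (J1: bond 0 brought effort, rest push out)

b0 →J1
b1 →I1
b2 →I2
b3 →R1
b4 →I3
b5 →Sf1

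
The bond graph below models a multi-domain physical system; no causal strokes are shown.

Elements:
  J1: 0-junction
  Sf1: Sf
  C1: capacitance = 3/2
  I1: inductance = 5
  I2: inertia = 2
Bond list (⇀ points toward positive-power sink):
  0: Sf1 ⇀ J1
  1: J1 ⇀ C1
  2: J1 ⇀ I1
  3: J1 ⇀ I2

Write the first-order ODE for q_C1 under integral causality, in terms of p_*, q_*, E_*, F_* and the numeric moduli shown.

β0 |Sf1  (source Sf1 imposes f)
β1 |J1  (C1: C, integral causality)
β2 |I1  (0-jn J1 has e-setter on 1)
β3 |I2  (J1 effort already set via bond 1)

dq_C1/dt = F_Sf1 - p_I1/5 - p_I2/2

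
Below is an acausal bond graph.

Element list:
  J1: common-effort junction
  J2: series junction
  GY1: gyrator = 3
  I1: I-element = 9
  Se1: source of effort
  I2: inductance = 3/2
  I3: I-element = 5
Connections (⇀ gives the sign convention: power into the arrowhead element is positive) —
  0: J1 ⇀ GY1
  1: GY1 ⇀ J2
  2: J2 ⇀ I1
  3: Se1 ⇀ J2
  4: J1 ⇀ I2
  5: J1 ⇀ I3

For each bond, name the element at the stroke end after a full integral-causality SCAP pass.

b0 stroke→J1
b1 stroke→J2
b2 stroke→I1
b3 stroke→J2
b4 stroke→I2
b5 stroke→I3

b3 stroke→J2  (source Se1 imposes e)
b2 stroke→I1  (I1: I, integral causality)
b1 stroke→J2  (common-f at J2 fixed by 2)
b0 stroke→J1  (through GY1, causality inverts; strokes same side of GY1)
b4 stroke→I2  (J1 effort already set via bond 0)
b5 stroke→I3  (J1 effort already set via bond 0)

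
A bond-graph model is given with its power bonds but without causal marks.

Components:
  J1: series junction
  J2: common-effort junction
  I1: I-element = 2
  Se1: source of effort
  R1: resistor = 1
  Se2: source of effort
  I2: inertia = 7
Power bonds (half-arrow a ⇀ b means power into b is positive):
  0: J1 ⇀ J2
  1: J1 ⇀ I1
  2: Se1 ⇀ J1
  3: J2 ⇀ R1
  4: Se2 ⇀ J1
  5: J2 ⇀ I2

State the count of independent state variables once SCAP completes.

2  (I1, I2 all integral)

#2 stroke→J1  (Se1 fixes effort; stroke away)
#4 stroke→J1  (Se2 fixes effort; stroke away)
#1 stroke→I1  (prefer integral on I1)
#0 stroke→J1  (J1 flow already set via bond 1)
#5 stroke→I2  (I2: I, integral causality)
#3 stroke→J2  (only one effort-in slot at J2)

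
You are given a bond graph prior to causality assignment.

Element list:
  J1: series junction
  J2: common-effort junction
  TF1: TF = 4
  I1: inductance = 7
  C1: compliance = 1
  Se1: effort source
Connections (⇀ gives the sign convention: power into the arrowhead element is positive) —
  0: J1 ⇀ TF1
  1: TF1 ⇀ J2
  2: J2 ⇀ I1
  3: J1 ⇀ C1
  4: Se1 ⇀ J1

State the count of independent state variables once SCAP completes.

2  (C1, I1 all integral)

β4 stroke at J1  (Se1 fixes effort; stroke away)
β2 stroke at I1  (I1 outputs flow p/I1)
β1 stroke at J2  (J2: last free bond brings effort in)
β0 stroke at TF1  (TF1: transformer flips bond 1)
β3 stroke at J1  (J1 flow already set via bond 0)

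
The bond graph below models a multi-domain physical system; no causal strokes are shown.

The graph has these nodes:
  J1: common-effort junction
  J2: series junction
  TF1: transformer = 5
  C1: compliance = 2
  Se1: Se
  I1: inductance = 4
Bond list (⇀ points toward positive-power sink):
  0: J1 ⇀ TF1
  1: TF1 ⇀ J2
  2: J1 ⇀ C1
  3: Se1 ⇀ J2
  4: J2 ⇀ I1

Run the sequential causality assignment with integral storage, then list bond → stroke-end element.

β0 →TF1
β1 →J2
β2 →J1
β3 →J2
β4 →I1

#3 |J2  (Se1: effort source, stroke at far end)
#2 |J1  (C1 integral (e out))
#0 |TF1  (J1: bond 2 brought effort, rest push out)
#1 |J2  (TF1 one-in-one-out from 0)
#4 |I1  (J2 needs exactly one f-in)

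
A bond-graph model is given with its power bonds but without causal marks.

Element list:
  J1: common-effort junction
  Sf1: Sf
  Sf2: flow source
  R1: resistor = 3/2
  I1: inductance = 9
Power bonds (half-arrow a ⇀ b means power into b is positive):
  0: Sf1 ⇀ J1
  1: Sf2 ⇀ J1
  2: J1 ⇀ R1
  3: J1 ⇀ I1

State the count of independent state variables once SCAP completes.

1  (I1 all integral)

β0 stroke→Sf1  (Sf1 (Sf) sets flow on bond)
β1 stroke→Sf2  (Sf2 (Sf) sets flow on bond)
β3 stroke→I1  (I1 integral (f out))
β2 stroke→J1  (only one effort-in slot at J1)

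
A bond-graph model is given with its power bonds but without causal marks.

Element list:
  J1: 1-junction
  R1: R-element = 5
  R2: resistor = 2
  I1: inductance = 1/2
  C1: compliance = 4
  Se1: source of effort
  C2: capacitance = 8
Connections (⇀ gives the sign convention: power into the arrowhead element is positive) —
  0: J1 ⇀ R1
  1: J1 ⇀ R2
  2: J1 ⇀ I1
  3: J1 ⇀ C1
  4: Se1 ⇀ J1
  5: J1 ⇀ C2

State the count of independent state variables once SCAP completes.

3  (C1, C2, I1 all integral)

bond 4 stroke→J1  (Se1 (Se) sets effort on bond)
bond 2 stroke→I1  (I1 integral (f out))
bond 0 stroke→J1  (common-f at J1 fixed by 2)
bond 1 stroke→J1  (J1 flow already set via bond 2)
bond 3 stroke→J1  (J1 flow already set via bond 2)
bond 5 stroke→J1  (J1: bond 2 brought flow, rest push out)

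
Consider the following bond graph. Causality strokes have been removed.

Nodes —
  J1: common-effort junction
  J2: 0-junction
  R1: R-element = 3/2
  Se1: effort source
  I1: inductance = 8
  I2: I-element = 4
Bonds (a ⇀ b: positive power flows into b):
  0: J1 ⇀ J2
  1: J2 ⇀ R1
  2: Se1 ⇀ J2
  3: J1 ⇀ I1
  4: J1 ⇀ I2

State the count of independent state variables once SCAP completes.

2  (I1, I2 all integral)

bond 2 stroke at J2  (Se1 (Se) sets effort on bond)
bond 0 stroke at J1  (common-e at J2 fixed by 2)
bond 1 stroke at R1  (0-jn J2 has e-setter on 2)
bond 3 stroke at I1  (J1: bond 0 brought effort, rest push out)
bond 4 stroke at I2  (common-e at J1 fixed by 0)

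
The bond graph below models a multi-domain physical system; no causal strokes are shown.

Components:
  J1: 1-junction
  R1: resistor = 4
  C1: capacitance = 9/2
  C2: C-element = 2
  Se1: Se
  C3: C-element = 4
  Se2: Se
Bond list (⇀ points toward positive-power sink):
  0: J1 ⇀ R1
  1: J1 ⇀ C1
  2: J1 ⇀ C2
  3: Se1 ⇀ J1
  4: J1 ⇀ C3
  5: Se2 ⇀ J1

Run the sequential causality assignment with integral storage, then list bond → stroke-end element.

#0 |R1
#1 |J1
#2 |J1
#3 |J1
#4 |J1
#5 |J1

β3 →J1  (Se1 fixes effort; stroke away)
β5 →J1  (Se2 fixes effort; stroke away)
β1 →J1  (C1 integral (e out))
β2 →J1  (C2 outputs effort q/C2)
β4 →J1  (prefer integral on C3)
β0 →R1  (J1 needs exactly one f-in)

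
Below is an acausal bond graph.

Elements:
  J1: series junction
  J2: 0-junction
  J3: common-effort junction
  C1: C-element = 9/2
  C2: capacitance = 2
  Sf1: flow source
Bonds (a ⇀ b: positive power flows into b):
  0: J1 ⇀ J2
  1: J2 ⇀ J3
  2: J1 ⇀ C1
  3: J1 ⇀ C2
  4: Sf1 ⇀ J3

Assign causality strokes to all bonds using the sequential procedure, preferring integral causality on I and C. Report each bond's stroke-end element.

β0 stroke→J2
β1 stroke→J3
β2 stroke→J1
β3 stroke→J1
β4 stroke→Sf1

b4 stroke→Sf1  (Sf1: flow source, stroke at near end)
b1 stroke→J3  (closing 0-jn rule on J3)
b0 stroke→J2  (J2: last free bond brings effort in)
b2 stroke→J1  (J1 flow already set via bond 0)
b3 stroke→J1  (1-jn J1 has f-setter on 0)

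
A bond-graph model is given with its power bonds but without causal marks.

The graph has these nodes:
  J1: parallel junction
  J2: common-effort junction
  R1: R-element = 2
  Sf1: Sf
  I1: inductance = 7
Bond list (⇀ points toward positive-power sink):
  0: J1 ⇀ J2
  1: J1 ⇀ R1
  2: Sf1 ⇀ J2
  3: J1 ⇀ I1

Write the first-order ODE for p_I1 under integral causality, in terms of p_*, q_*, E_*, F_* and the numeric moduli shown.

dp_I1/dt = 2*F_Sf1 - 2*p_I1/7

b2 →Sf1  (Sf1: flow source, stroke at near end)
b0 →J2  (only one effort-in slot at J2)
b3 →I1  (I1 outputs flow p/I1)
b1 →J1  (closing 0-jn rule on J1)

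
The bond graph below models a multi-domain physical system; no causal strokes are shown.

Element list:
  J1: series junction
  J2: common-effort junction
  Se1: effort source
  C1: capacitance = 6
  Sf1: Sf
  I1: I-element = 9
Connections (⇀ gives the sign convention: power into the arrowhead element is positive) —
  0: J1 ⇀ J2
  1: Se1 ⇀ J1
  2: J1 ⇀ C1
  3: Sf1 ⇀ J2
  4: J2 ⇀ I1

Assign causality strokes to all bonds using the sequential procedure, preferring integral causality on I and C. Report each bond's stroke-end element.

β1 stroke at J1  (Se1: effort source, stroke at far end)
β3 stroke at Sf1  (Sf1 fixes flow; stroke at Sf1)
β2 stroke at J1  (C1: C, integral causality)
β0 stroke at J2  (closing 1-jn rule on J1)
β4 stroke at I1  (J2 effort already set via bond 0)

#0 →J2
#1 →J1
#2 →J1
#3 →Sf1
#4 →I1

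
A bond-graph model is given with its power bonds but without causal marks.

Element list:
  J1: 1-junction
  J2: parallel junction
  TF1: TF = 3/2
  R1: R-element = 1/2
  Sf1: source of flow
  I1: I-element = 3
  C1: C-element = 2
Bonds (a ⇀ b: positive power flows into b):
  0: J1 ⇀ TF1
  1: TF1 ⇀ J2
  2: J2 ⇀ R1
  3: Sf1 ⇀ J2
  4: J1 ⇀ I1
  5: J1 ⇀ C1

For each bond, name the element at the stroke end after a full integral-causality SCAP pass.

bond 0 stroke at J1
bond 1 stroke at TF1
bond 2 stroke at J2
bond 3 stroke at Sf1
bond 4 stroke at I1
bond 5 stroke at J1

bond 3 →Sf1  (Sf1 (Sf) sets flow on bond)
bond 4 →I1  (I1: I, integral causality)
bond 0 →J1  (common-f at J1 fixed by 4)
bond 5 →J1  (J1 flow already set via bond 4)
bond 1 →TF1  (through TF1, causality passes straight; one stroke at TF1)
bond 2 →J2  (only one effort-in slot at J2)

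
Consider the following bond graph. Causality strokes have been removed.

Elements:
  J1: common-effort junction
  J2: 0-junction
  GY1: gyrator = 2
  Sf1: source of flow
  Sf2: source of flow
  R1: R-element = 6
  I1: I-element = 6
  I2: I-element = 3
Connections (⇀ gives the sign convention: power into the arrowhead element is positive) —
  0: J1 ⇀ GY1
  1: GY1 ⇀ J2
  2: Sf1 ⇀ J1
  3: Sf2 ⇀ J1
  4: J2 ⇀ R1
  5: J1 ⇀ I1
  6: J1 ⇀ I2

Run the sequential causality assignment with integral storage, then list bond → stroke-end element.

β2 |Sf1  (Sf1 fixes flow; stroke at Sf1)
β3 |Sf2  (source Sf2 imposes f)
β5 |I1  (I1: I, integral causality)
β6 |I2  (prefer integral on I2)
β0 |J1  (J1: last free bond brings effort in)
β1 |J2  (GY GY1: same side as bond 0)
β4 |R1  (J2 effort already set via bond 1)

β0 stroke→J1
β1 stroke→J2
β2 stroke→Sf1
β3 stroke→Sf2
β4 stroke→R1
β5 stroke→I1
β6 stroke→I2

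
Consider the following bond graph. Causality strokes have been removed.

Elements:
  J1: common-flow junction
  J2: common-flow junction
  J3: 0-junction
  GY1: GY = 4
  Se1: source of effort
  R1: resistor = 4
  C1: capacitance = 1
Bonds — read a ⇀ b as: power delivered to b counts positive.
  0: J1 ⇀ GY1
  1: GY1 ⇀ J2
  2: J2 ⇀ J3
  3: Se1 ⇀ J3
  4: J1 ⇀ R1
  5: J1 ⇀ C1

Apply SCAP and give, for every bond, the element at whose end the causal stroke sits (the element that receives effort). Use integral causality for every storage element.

#0 stroke→GY1
#1 stroke→GY1
#2 stroke→J2
#3 stroke→J3
#4 stroke→J1
#5 stroke→J1

β3 stroke at J3  (Se1 (Se) sets effort on bond)
β2 stroke at J2  (0-jn J3 has e-setter on 3)
β1 stroke at GY1  (J2 needs exactly one f-in)
β0 stroke at GY1  (GY GY1: same side as bond 1)
β4 stroke at J1  (J1 flow already set via bond 0)
β5 stroke at J1  (common-f at J1 fixed by 0)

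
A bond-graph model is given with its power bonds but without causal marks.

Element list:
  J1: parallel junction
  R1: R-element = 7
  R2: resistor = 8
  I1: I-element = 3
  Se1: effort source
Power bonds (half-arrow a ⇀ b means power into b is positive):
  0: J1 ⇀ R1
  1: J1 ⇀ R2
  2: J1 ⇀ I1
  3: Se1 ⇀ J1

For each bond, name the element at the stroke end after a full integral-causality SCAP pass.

β3 |J1  (source Se1 imposes e)
β0 |R1  (0-jn J1 has e-setter on 3)
β1 |R2  (J1: bond 3 brought effort, rest push out)
β2 |I1  (J1 effort already set via bond 3)

bond 0 |R1
bond 1 |R2
bond 2 |I1
bond 3 |J1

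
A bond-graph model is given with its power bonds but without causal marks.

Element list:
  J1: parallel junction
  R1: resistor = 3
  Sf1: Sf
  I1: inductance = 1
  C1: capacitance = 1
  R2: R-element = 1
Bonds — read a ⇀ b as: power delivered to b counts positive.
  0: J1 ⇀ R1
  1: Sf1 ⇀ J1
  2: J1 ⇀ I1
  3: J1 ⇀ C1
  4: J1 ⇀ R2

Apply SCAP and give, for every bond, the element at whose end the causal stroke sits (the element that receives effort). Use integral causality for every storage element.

b1 →Sf1  (source Sf1 imposes f)
b2 →I1  (I1 outputs flow p/I1)
b3 →J1  (C1: C, integral causality)
b0 →R1  (0-jn J1 has e-setter on 3)
b4 →R2  (common-e at J1 fixed by 3)

β0 →R1
β1 →Sf1
β2 →I1
β3 →J1
β4 →R2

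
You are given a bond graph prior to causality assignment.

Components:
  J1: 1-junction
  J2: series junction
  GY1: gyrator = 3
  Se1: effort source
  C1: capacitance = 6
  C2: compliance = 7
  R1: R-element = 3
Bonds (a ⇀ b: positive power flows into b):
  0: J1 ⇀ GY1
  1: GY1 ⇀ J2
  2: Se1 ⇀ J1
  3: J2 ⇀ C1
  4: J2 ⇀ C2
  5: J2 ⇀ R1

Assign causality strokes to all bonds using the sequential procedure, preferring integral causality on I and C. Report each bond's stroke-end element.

β0 →GY1
β1 →GY1
β2 →J1
β3 →J2
β4 →J2
β5 →J2

#2 →J1  (Se1 fixes effort; stroke away)
#0 →GY1  (J1 needs exactly one f-in)
#1 →GY1  (GY1 both-in/both-out from 0)
#3 →J2  (1-jn J2 has f-setter on 1)
#4 →J2  (common-f at J2 fixed by 1)
#5 →J2  (common-f at J2 fixed by 1)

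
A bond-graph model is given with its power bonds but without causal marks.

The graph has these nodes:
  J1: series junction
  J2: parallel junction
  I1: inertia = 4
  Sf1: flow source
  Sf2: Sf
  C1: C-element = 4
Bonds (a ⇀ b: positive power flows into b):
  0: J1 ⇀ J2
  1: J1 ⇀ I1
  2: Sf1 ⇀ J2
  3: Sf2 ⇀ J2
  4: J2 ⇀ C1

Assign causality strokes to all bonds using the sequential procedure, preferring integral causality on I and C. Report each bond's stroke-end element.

bond 2 stroke at Sf1  (Sf1: flow source, stroke at near end)
bond 3 stroke at Sf2  (Sf2: flow source, stroke at near end)
bond 1 stroke at I1  (I1 integral (f out))
bond 0 stroke at J1  (J1 flow already set via bond 1)
bond 4 stroke at J2  (only one effort-in slot at J2)

b0 |J1
b1 |I1
b2 |Sf1
b3 |Sf2
b4 |J2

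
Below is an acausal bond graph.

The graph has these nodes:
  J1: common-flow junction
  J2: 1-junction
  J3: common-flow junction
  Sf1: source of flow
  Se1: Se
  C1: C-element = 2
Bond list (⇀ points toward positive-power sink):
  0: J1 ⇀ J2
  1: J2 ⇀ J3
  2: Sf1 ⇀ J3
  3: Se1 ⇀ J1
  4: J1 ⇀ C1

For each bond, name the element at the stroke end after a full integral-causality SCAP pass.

β0 |J2
β1 |J3
β2 |Sf1
β3 |J1
β4 |J1

b2 →Sf1  (Sf1 fixes flow; stroke at Sf1)
b3 →J1  (source Se1 imposes e)
b1 →J3  (J3 flow already set via bond 2)
b0 →J2  (J2 flow already set via bond 1)
b4 →J1  (common-f at J1 fixed by 0)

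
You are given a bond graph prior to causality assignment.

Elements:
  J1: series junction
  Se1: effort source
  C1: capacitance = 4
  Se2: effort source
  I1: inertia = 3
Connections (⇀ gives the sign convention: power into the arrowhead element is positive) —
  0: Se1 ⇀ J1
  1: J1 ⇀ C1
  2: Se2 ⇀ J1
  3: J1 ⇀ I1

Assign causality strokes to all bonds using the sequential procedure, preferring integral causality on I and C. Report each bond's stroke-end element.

bond 0 stroke at J1  (Se1: effort source, stroke at far end)
bond 2 stroke at J1  (Se2 (Se) sets effort on bond)
bond 1 stroke at J1  (C1: C, integral causality)
bond 3 stroke at I1  (closing 1-jn rule on J1)

bond 0 stroke at J1
bond 1 stroke at J1
bond 2 stroke at J1
bond 3 stroke at I1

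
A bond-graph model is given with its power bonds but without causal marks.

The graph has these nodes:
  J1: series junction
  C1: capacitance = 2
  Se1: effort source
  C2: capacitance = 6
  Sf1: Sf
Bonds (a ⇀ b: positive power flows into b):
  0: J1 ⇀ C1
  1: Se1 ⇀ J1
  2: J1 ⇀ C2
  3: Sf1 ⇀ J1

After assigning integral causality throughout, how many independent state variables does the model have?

bond 1 stroke at J1  (Se1 (Se) sets effort on bond)
bond 3 stroke at Sf1  (Sf1: flow source, stroke at near end)
bond 0 stroke at J1  (1-jn J1 has f-setter on 3)
bond 2 stroke at J1  (J1 flow already set via bond 3)

2  (C1, C2 all integral)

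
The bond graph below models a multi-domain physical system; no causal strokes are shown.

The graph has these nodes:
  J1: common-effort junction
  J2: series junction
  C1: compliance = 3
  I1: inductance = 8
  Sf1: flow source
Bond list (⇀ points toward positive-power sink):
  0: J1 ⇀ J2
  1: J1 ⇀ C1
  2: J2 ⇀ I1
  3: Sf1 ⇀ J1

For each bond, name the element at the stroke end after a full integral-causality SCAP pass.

#3 stroke→Sf1  (Sf1 (Sf) sets flow on bond)
#1 stroke→J1  (prefer integral on C1)
#0 stroke→J2  (common-e at J1 fixed by 1)
#2 stroke→I1  (J2 needs exactly one f-in)

#0 →J2
#1 →J1
#2 →I1
#3 →Sf1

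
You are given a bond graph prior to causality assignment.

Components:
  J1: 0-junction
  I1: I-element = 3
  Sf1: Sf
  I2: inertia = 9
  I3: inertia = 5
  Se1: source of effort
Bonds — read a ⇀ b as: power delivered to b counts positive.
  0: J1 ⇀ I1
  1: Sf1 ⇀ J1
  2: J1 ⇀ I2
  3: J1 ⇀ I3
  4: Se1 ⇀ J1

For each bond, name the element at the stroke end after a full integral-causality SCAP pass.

β0 stroke→I1
β1 stroke→Sf1
β2 stroke→I2
β3 stroke→I3
β4 stroke→J1

β1 stroke at Sf1  (source Sf1 imposes f)
β4 stroke at J1  (source Se1 imposes e)
β0 stroke at I1  (J1 effort already set via bond 4)
β2 stroke at I2  (0-jn J1 has e-setter on 4)
β3 stroke at I3  (J1: bond 4 brought effort, rest push out)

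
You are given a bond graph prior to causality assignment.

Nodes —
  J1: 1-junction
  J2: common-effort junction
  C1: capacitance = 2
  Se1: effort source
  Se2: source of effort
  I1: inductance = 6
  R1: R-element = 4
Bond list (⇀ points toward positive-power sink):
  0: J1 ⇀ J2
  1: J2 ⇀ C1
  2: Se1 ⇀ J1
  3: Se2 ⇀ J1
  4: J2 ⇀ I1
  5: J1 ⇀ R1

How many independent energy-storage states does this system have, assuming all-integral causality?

2  (C1, I1 all integral)

#2 →J1  (Se1 (Se) sets effort on bond)
#3 →J1  (Se2: effort source, stroke at far end)
#1 →J2  (C1: C, integral causality)
#0 →J1  (common-e at J2 fixed by 1)
#4 →I1  (0-jn J2 has e-setter on 1)
#5 →R1  (closing 1-jn rule on J1)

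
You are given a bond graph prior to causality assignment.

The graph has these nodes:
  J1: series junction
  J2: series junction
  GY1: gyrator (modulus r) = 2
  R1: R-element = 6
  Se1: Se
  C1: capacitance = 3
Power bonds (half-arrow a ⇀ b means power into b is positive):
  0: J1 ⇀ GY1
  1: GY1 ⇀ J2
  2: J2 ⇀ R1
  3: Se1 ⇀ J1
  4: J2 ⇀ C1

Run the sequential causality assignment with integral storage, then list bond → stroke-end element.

b0 stroke→GY1
b1 stroke→GY1
b2 stroke→J2
b3 stroke→J1
b4 stroke→J2

b3 stroke at J1  (source Se1 imposes e)
b0 stroke at GY1  (J1 needs exactly one f-in)
b1 stroke at GY1  (GY GY1: same side as bond 0)
b2 stroke at J2  (J2: bond 1 brought flow, rest push out)
b4 stroke at J2  (J2 flow already set via bond 1)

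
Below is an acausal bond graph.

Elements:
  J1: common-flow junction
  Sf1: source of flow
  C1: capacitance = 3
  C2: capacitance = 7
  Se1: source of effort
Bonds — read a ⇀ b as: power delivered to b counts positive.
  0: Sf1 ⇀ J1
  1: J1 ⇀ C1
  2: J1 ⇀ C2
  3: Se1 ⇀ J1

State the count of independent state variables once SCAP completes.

#0 stroke at Sf1  (Sf1: flow source, stroke at near end)
#3 stroke at J1  (Se1 fixes effort; stroke away)
#1 stroke at J1  (common-f at J1 fixed by 0)
#2 stroke at J1  (J1 flow already set via bond 0)

2  (C1, C2 all integral)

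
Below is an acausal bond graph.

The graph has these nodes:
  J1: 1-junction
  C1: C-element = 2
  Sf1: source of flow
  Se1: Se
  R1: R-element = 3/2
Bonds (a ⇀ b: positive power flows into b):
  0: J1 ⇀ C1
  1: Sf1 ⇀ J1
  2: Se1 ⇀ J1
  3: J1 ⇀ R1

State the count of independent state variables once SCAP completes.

1  (C1 all integral)

bond 1 stroke→Sf1  (Sf1 (Sf) sets flow on bond)
bond 2 stroke→J1  (Se1: effort source, stroke at far end)
bond 0 stroke→J1  (1-jn J1 has f-setter on 1)
bond 3 stroke→J1  (common-f at J1 fixed by 1)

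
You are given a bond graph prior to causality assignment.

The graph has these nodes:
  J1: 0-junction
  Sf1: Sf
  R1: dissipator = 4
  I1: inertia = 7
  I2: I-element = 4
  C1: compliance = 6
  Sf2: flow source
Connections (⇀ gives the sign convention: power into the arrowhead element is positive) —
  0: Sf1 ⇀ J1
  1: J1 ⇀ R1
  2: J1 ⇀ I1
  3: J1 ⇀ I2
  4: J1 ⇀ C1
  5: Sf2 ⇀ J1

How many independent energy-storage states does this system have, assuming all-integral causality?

3  (C1, I1, I2 all integral)

β0 |Sf1  (Sf1 fixes flow; stroke at Sf1)
β5 |Sf2  (source Sf2 imposes f)
β2 |I1  (prefer integral on I1)
β3 |I2  (I2: I, integral causality)
β4 |J1  (C1 outputs effort q/C1)
β1 |R1  (J1 effort already set via bond 4)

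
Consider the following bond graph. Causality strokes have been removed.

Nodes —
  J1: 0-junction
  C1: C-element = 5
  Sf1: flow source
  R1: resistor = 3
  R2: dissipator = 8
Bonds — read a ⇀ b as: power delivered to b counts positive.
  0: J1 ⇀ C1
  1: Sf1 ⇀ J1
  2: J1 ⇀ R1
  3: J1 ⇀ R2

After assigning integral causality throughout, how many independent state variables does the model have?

1  (C1 all integral)

#1 →Sf1  (Sf1: flow source, stroke at near end)
#0 →J1  (prefer integral on C1)
#2 →R1  (common-e at J1 fixed by 0)
#3 →R2  (common-e at J1 fixed by 0)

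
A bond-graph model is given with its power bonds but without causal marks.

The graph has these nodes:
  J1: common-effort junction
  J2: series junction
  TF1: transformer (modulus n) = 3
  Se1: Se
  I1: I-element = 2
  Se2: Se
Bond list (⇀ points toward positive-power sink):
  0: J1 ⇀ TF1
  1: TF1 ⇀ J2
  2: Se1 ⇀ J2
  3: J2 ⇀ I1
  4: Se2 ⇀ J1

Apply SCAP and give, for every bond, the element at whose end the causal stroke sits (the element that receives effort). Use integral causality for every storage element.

bond 2 stroke→J2  (Se1 (Se) sets effort on bond)
bond 4 stroke→J1  (Se2 fixes effort; stroke away)
bond 0 stroke→TF1  (common-e at J1 fixed by 4)
bond 1 stroke→J2  (TF1: transformer flips bond 0)
bond 3 stroke→I1  (J2 needs exactly one f-in)

β0 stroke at TF1
β1 stroke at J2
β2 stroke at J2
β3 stroke at I1
β4 stroke at J1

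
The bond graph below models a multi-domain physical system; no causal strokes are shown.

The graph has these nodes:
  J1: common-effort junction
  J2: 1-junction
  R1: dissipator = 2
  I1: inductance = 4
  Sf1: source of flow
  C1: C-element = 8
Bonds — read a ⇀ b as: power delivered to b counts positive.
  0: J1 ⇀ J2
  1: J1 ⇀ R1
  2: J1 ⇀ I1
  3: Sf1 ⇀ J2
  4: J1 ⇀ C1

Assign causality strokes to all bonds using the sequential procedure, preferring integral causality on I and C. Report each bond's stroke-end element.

b0 |J2
b1 |R1
b2 |I1
b3 |Sf1
b4 |J1

β3 |Sf1  (Sf1 fixes flow; stroke at Sf1)
β0 |J2  (common-f at J2 fixed by 3)
β2 |I1  (prefer integral on I1)
β4 |J1  (C1 outputs effort q/C1)
β1 |R1  (J1: bond 4 brought effort, rest push out)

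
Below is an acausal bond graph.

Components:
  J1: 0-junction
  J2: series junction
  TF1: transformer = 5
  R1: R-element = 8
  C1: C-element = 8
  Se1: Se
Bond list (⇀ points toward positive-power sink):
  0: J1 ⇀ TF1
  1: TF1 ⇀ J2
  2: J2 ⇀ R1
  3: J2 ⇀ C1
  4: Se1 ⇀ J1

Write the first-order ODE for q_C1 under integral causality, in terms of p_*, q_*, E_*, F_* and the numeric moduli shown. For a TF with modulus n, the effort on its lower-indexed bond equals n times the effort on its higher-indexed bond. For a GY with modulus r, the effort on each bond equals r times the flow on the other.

dq_C1/dt = E_Se1/40 - q_C1/64

b4 →J1  (source Se1 imposes e)
b0 →TF1  (0-jn J1 has e-setter on 4)
b1 →J2  (through TF1, causality passes straight; one stroke at TF1)
b3 →J2  (prefer integral on C1)
b2 →R1  (closing 1-jn rule on J2)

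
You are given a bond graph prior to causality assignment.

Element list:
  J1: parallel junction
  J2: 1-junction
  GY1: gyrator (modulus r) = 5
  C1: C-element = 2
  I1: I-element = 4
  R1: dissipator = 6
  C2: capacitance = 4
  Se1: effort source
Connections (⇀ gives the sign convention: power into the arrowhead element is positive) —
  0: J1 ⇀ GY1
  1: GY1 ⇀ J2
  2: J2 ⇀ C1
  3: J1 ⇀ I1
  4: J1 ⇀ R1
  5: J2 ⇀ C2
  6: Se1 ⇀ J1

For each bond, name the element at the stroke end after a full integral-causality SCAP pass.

bond 6 stroke at J1  (source Se1 imposes e)
bond 0 stroke at GY1  (J1 effort already set via bond 6)
bond 3 stroke at I1  (J1: bond 6 brought effort, rest push out)
bond 4 stroke at R1  (J1 effort already set via bond 6)
bond 1 stroke at GY1  (through GY1, causality inverts; strokes same side of GY1)
bond 2 stroke at J2  (J2 flow already set via bond 1)
bond 5 stroke at J2  (1-jn J2 has f-setter on 1)

b0 |GY1
b1 |GY1
b2 |J2
b3 |I1
b4 |R1
b5 |J2
b6 |J1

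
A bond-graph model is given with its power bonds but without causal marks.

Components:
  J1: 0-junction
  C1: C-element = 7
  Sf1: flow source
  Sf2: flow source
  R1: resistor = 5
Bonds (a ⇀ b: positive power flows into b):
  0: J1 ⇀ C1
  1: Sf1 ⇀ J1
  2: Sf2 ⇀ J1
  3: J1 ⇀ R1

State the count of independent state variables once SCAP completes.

1  (C1 all integral)

#1 →Sf1  (Sf1 fixes flow; stroke at Sf1)
#2 →Sf2  (Sf2 (Sf) sets flow on bond)
#0 →J1  (prefer integral on C1)
#3 →R1  (0-jn J1 has e-setter on 0)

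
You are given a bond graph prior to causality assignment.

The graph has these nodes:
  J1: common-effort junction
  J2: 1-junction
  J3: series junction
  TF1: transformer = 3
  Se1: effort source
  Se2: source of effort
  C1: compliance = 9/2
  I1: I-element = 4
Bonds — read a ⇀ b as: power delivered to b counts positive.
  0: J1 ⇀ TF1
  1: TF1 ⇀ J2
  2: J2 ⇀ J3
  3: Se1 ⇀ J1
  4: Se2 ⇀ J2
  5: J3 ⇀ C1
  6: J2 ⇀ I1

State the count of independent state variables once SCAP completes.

2  (C1, I1 all integral)

β3 |J1  (source Se1 imposes e)
β4 |J2  (source Se2 imposes e)
β0 |TF1  (J1: bond 3 brought effort, rest push out)
β1 |J2  (TF1 one-in-one-out from 0)
β5 |J3  (C1: C, integral causality)
β2 |J2  (J3: last free bond brings flow in)
β6 |I1  (J2 needs exactly one f-in)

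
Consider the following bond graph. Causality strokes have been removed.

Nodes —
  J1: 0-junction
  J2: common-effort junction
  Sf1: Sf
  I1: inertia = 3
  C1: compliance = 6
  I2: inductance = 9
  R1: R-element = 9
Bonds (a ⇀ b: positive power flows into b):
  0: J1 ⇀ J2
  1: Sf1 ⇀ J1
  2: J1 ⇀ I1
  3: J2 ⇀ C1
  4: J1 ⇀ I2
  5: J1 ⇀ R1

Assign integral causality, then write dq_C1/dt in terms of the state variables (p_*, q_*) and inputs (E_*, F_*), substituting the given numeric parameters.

dq_C1/dt = F_Sf1 - p_I1/3 - p_I2/9 - q_C1/54

#1 |Sf1  (Sf1: flow source, stroke at near end)
#2 |I1  (I1 integral (f out))
#3 |J2  (C1 integral (e out))
#0 |J1  (J2: bond 3 brought effort, rest push out)
#4 |I2  (0-jn J1 has e-setter on 0)
#5 |R1  (J1: bond 0 brought effort, rest push out)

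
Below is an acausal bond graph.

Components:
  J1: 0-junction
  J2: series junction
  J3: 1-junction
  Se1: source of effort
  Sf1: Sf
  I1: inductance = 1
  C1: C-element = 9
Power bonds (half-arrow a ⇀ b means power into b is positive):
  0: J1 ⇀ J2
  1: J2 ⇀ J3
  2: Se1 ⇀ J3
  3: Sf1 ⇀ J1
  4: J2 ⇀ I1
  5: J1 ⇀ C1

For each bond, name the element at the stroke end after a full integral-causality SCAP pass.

#2 stroke→J3  (Se1 (Se) sets effort on bond)
#3 stroke→Sf1  (source Sf1 imposes f)
#1 stroke→J2  (J3: last free bond brings flow in)
#4 stroke→I1  (prefer integral on I1)
#0 stroke→J2  (J2 flow already set via bond 4)
#5 stroke→J1  (only one effort-in slot at J1)

bond 0 |J2
bond 1 |J2
bond 2 |J3
bond 3 |Sf1
bond 4 |I1
bond 5 |J1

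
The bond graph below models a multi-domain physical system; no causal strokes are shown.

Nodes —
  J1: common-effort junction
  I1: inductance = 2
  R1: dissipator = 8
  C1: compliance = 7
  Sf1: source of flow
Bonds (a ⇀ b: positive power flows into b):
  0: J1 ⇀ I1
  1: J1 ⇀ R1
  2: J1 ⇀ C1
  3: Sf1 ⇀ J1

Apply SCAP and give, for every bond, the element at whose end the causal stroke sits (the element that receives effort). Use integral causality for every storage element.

b3 →Sf1  (Sf1 fixes flow; stroke at Sf1)
b0 →I1  (prefer integral on I1)
b2 →J1  (C1 integral (e out))
b1 →R1  (common-e at J1 fixed by 2)

bond 0 →I1
bond 1 →R1
bond 2 →J1
bond 3 →Sf1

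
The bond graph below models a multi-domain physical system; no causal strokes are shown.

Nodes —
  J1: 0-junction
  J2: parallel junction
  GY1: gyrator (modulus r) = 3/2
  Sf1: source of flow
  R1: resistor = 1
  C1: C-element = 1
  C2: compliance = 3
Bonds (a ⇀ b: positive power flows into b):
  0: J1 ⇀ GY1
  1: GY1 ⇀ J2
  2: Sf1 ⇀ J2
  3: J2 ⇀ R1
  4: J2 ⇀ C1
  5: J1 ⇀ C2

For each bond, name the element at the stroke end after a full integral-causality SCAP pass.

#2 |Sf1  (Sf1 (Sf) sets flow on bond)
#4 |J2  (C1: C, integral causality)
#1 |GY1  (0-jn J2 has e-setter on 4)
#3 |R1  (0-jn J2 has e-setter on 4)
#0 |GY1  (GY GY1: same side as bond 1)
#5 |J1  (J1 needs exactly one e-in)

bond 0 stroke→GY1
bond 1 stroke→GY1
bond 2 stroke→Sf1
bond 3 stroke→R1
bond 4 stroke→J2
bond 5 stroke→J1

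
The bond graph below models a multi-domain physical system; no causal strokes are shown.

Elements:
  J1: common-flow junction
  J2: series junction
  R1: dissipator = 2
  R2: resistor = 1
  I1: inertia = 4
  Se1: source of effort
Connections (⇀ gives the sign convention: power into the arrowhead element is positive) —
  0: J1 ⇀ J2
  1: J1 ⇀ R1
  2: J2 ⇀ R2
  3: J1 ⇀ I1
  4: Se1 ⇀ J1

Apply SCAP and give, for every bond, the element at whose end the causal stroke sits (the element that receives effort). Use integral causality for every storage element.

β4 stroke at J1  (source Se1 imposes e)
β3 stroke at I1  (I1 outputs flow p/I1)
β0 stroke at J1  (1-jn J1 has f-setter on 3)
β1 stroke at J1  (1-jn J1 has f-setter on 3)
β2 stroke at J2  (1-jn J2 has f-setter on 0)

bond 0 →J1
bond 1 →J1
bond 2 →J2
bond 3 →I1
bond 4 →J1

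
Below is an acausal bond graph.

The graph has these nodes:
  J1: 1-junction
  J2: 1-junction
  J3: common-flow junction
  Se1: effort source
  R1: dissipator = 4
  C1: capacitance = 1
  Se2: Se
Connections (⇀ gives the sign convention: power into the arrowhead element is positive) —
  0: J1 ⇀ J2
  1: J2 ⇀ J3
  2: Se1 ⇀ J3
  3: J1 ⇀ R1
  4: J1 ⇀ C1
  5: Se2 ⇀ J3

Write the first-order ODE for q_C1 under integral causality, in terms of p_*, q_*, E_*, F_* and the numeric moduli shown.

β2 stroke→J3  (Se1 fixes effort; stroke away)
β5 stroke→J3  (Se2 (Se) sets effort on bond)
β1 stroke→J2  (closing 1-jn rule on J3)
β0 stroke→J1  (J2: last free bond brings flow in)
β4 stroke→J1  (C1 outputs effort q/C1)
β3 stroke→R1  (closing 1-jn rule on J1)

dq_C1/dt = E_Se1/4 + E_Se2/4 - q_C1/4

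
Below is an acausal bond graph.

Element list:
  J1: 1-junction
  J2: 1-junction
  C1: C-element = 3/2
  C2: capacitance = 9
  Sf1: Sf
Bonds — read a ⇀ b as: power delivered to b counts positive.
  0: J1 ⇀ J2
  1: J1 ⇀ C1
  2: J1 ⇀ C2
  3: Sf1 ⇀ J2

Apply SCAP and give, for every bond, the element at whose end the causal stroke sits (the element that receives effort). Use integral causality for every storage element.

b0 |J2
b1 |J1
b2 |J1
b3 |Sf1

bond 3 stroke at Sf1  (Sf1 fixes flow; stroke at Sf1)
bond 0 stroke at J2  (1-jn J2 has f-setter on 3)
bond 1 stroke at J1  (1-jn J1 has f-setter on 0)
bond 2 stroke at J1  (J1 flow already set via bond 0)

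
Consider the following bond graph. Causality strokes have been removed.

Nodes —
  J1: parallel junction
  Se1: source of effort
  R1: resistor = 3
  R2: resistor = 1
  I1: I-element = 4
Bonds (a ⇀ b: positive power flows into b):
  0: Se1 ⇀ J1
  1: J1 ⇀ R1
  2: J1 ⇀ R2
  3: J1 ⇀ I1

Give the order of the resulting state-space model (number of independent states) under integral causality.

bond 0 stroke at J1  (Se1 (Se) sets effort on bond)
bond 1 stroke at R1  (J1 effort already set via bond 0)
bond 2 stroke at R2  (common-e at J1 fixed by 0)
bond 3 stroke at I1  (0-jn J1 has e-setter on 0)

1  (I1 all integral)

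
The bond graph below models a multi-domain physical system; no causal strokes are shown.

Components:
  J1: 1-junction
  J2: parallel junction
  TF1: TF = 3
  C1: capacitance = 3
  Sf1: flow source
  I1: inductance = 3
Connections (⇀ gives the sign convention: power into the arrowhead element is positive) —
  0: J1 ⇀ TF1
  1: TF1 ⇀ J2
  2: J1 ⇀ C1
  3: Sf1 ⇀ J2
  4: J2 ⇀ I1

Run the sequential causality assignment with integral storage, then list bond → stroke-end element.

bond 0 stroke→TF1
bond 1 stroke→J2
bond 2 stroke→J1
bond 3 stroke→Sf1
bond 4 stroke→I1

#3 →Sf1  (Sf1 (Sf) sets flow on bond)
#2 →J1  (C1 integral (e out))
#0 →TF1  (J1: last free bond brings flow in)
#1 →J2  (TF1 one-in-one-out from 0)
#4 →I1  (common-e at J2 fixed by 1)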